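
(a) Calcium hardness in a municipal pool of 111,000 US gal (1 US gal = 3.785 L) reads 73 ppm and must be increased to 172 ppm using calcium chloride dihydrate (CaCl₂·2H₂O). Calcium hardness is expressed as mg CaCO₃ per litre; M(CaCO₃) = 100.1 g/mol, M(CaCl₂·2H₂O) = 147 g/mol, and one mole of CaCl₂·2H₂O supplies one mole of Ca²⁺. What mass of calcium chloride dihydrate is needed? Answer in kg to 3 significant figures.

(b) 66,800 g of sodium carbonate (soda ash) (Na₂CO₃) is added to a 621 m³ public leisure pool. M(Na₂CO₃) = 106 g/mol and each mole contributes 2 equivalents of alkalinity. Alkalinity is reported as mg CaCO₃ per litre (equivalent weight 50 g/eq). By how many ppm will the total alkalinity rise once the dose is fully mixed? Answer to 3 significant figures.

(a) Volume: 111,000 US gal × 3.785 L/gal = 420,135 L.
(a) Hardness to add: (172 − 73) = 99 mg/L as CaCO₃ × 420,135 L = 41,590 g as CaCO₃.
(a) Moles of Ca²⁺ (1 mol Ca²⁺ ≡ 1 mol CaCO₃): 41,590 / 100.1 g/mol = 415.5 mol.
(a) Mass of CaCl₂·2H₂O: 415.5 × 147 = 61,080 g.

(b) Volume: 621 m³ = 621,000 L.
(b) Moles of Na₂CO₃: 66,800 g ÷ 106 g/mol = 630.2 mol → 1260 eq of alkalinity.
(b) As CaCO₃: 1260 eq × 50 g/eq = 63,020 g.
(b) Rise: 63,020 g / 621,000 L × 1000 = 101.5 mg/L.

(a) 61.1 kg; (b) 101 ppm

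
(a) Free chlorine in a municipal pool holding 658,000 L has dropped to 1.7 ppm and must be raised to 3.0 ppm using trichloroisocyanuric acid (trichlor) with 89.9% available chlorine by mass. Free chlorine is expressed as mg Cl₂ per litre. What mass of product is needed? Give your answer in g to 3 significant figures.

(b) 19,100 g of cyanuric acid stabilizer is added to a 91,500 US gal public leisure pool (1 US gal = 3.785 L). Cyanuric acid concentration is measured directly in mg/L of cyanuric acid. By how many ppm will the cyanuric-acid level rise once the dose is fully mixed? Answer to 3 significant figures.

(a) Chlorine deficit: 3.0 − 1.7 = 1.3 ppm = 1.3 mg/L as Cl₂.
(a) Cl₂ equivalent needed: 1.3 mg/L × 658,000 L = 855,400 mg = 855.4 g.
(a) Product at 89.9% available chlorine: 855.4 / 0.899 = 951.5 g.

(b) Volume: 91,500 US gal × 3.785 L/gal = 346,328 L.
(b) Rise: 19,100 g / 346,328 L × 1000 = 55.15 mg/L.

(a) 952 g; (b) 55.2 ppm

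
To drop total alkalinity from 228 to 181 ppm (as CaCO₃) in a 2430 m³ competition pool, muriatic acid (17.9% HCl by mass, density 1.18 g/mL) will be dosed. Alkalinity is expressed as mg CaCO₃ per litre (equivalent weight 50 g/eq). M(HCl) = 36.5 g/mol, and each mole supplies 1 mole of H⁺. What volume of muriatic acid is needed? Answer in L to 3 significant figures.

Volume: 2430 m³ = 2,430,000 L.
Alkalinity to neutralize: (228 − 181) = 47 mg/L as CaCO₃ × 2,430,000 L = 114,200 g as CaCO₃.
Equivalents of H⁺ required: 114,200 ÷ 50 g/eq = 2284 eq = 2284 mol HCl.
Mass of HCl: 2284 × 36.5 = 83,370 g.
Mass of 17.9% solution: 83,370 / 0.179 = 465,800 g.
Volume: 465,800 g ÷ 1.18 g/mL = 394,700 mL.

395 L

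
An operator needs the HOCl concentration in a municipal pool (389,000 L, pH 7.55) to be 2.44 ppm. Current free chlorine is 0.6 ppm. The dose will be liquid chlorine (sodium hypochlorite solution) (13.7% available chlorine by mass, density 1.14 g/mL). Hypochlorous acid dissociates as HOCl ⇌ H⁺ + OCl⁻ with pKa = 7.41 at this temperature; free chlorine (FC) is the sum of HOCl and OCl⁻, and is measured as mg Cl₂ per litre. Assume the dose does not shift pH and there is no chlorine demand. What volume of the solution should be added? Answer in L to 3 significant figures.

[OCl⁻]/[HOCl] = 10^(pH − pKa) = 10^(7.55 − 7.41) = 1.38; fraction as HOCl = 1/(1 + 1.38) = 0.4201.
Free chlorine required for 2.44 ppm HOCl: 2.44 / 0.4201 = 5.808 ppm.
FC to add: 5.808 − 0.6 = 5.208 mg/L as Cl₂.
Cl₂ equivalent: 5.208 mg/L × 389,000 L = 2026 g.
Product at 13.7% available Cl: 2026 / 0.137 = 14,790 g.
Volume: 14,790 g ÷ 1.14 g/mL = 12,970 mL.

13.0 L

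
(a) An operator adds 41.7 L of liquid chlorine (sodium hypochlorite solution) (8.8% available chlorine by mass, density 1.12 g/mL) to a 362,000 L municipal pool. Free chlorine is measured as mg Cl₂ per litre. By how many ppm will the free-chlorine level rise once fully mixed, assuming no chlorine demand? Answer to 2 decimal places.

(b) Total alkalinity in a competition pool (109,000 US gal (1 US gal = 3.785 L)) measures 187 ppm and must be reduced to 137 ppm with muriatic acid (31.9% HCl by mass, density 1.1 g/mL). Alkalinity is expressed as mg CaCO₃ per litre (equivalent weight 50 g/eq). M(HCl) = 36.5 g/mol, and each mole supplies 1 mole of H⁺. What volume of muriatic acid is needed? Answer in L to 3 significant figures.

(a) Mass of solution: 41.7 L × 1000 mL/L × 1.12 g/mL = 46,700 g.
(a) Available chlorine delivered: 46,700 g × 0.088 = 4110 g as Cl₂.
(a) Concentration rise: 4110 g / 362,000 L = 11.35 mg/L = 11.35 ppm.

(b) Volume: 109,000 US gal × 3.785 L/gal = 412,565 L.
(b) Alkalinity to neutralize: (187 − 137) = 50 mg/L as CaCO₃ × 412,565 L = 20,630 g as CaCO₃.
(b) Equivalents of H⁺ required: 20,630 ÷ 50 g/eq = 412.6 eq = 412.6 mol HCl.
(b) Mass of HCl: 412.6 × 36.5 = 15,060 g.
(b) Mass of 31.9% solution: 15,060 / 0.319 = 47,210 g.
(b) Volume: 47,210 g ÷ 1.1 g/mL = 42,910 mL.

(a) 11.35 ppm; (b) 42.9 L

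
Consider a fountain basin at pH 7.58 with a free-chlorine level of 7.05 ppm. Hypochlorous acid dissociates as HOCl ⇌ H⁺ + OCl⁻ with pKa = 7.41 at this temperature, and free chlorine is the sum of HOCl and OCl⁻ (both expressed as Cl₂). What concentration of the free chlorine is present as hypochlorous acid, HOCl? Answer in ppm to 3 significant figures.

[OCl⁻]/[HOCl] = 10^(pH − pKa) = 10^(7.58 − 7.41) = 10^0.17 = 1.479.
Fraction as HOCl = 1 / (1 + 1.479) = 0.4034.
HOCl = 0.4034 × 7.05 ppm = 2.844 ppm.

2.84 ppm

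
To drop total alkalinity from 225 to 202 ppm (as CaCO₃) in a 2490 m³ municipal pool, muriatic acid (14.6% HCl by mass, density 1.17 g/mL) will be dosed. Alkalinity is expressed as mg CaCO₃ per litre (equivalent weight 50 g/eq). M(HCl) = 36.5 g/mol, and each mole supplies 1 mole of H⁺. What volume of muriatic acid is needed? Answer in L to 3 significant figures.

245 L

Volume: 2490 m³ = 2,490,000 L.
Alkalinity to neutralize: (225 − 202) = 23 mg/L as CaCO₃ × 2,490,000 L = 57,270 g as CaCO₃.
Equivalents of H⁺ required: 57,270 ÷ 50 g/eq = 1145 eq = 1145 mol HCl.
Mass of HCl: 1145 × 36.5 = 41,810 g.
Mass of 14.6% solution: 41,810 / 0.146 = 286,400 g.
Volume: 286,400 g ÷ 1.17 g/mL = 244,700 mL.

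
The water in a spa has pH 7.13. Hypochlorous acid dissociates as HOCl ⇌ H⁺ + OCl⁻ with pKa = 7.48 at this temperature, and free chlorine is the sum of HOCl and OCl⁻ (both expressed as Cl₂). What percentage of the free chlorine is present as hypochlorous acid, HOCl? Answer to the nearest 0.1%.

69.1%

[OCl⁻]/[HOCl] = 10^(pH − pKa) = 10^(7.13 − 7.48) = 10^-0.35 = 0.4467.
Fraction as HOCl = 1 / (1 + 0.4467) = 0.6912.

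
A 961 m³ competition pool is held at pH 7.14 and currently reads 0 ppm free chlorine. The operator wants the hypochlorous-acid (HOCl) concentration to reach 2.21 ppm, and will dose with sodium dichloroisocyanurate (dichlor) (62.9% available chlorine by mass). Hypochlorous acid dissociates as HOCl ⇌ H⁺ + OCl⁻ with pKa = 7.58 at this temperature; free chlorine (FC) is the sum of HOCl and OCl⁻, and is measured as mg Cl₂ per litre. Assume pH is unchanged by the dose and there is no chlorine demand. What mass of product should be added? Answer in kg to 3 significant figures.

Volume: 961 m³ = 961,000 L.
[OCl⁻]/[HOCl] = 10^(pH − pKa) = 10^(7.14 − 7.58) = 0.3631; fraction as HOCl = 1/(1 + 0.3631) = 0.7336.
Free chlorine required for 2.21 ppm HOCl: 2.21 / 0.7336 = 3.012 ppm.
FC to add: 3.012 − 0 = 3.012 mg/L as Cl₂.
Cl₂ equivalent: 3.012 mg/L × 961,000 L = 2895 g.
Product at 62.9% available Cl: 2895 / 0.629 = 4602 g.

4.60 kg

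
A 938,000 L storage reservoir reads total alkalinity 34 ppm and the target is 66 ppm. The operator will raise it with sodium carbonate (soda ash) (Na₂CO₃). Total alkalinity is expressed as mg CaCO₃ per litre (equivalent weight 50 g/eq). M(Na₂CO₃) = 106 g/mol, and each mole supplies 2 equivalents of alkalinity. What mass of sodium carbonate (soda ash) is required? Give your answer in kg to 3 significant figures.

31.8 kg

Alkalinity to add: (66 − 34) = 32 mg/L as CaCO₃ × 938,000 L = 30,020 g as CaCO₃.
Equivalents: 30,020 g ÷ 50 g/eq = 600.3 eq.
Each mole of Na₂CO₃ supplies 2 eq, so 600.3 / 2 = 300.2 mol.
Mass: 300.2 mol × 106 g/mol = 31,820 g.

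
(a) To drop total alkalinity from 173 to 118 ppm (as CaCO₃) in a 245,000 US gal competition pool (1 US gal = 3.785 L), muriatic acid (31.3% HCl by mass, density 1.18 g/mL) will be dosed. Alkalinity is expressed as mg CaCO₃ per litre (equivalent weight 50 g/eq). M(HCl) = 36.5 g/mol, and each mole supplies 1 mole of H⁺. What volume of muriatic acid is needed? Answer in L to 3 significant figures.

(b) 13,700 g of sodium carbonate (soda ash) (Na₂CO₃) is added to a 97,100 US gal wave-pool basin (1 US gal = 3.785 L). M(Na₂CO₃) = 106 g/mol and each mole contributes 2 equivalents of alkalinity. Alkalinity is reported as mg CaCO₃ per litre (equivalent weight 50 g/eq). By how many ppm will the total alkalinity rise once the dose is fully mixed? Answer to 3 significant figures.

(a) Volume: 245,000 US gal × 3.785 L/gal = 927,325 L.
(a) Alkalinity to neutralize: (173 − 118) = 55 mg/L as CaCO₃ × 927,325 L = 51,000 g as CaCO₃.
(a) Equivalents of H⁺ required: 51,000 ÷ 50 g/eq = 1020 eq = 1020 mol HCl.
(a) Mass of HCl: 1020 × 36.5 = 37,230 g.
(a) Mass of 31.3% solution: 37,230 / 0.313 = 119,000 g.
(a) Volume: 119,000 g ÷ 1.18 g/mL = 100,800 mL.

(b) Volume: 97,100 US gal × 3.785 L/gal = 367,524 L.
(b) Moles of Na₂CO₃: 13,700 g ÷ 106 g/mol = 129.2 mol → 258.5 eq of alkalinity.
(b) As CaCO₃: 258.5 eq × 50 g/eq = 12,920 g.
(b) Rise: 12,920 g / 367,524 L × 1000 = 35.17 mg/L.

(a) 101 L; (b) 35.2 ppm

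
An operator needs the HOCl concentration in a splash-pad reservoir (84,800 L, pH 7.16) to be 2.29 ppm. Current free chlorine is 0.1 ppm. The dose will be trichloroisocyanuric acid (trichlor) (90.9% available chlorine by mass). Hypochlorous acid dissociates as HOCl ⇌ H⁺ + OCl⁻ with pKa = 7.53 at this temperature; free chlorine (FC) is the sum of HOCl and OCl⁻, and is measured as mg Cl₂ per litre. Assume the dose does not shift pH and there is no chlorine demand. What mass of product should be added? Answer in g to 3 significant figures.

295 g

[OCl⁻]/[HOCl] = 10^(pH − pKa) = 10^(7.16 − 7.53) = 0.4266; fraction as HOCl = 1/(1 + 0.4266) = 0.701.
Free chlorine required for 2.29 ppm HOCl: 2.29 / 0.701 = 3.267 ppm.
FC to add: 3.267 − 0.1 = 3.167 mg/L as Cl₂.
Cl₂ equivalent: 3.167 mg/L × 84,800 L = 268.6 g.
Product at 90.9% available Cl: 268.6 / 0.909 = 295.4 g.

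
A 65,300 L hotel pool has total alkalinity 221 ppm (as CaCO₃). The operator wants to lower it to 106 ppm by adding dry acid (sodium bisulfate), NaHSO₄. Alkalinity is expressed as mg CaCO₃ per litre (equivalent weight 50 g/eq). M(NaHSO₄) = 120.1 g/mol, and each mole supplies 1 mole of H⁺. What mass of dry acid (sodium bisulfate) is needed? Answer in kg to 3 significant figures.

18.0 kg

Alkalinity to neutralize: (221 − 106) = 115 mg/L as CaCO₃ × 65,300 L = 7510 g as CaCO₃.
Equivalents of H⁺ required: 7510 ÷ 50 g/eq = 150.2 eq = 150.2 mol NaHSO₄.
Mass of NaHSO₄: 150.2 × 120.1 = 18,040 g.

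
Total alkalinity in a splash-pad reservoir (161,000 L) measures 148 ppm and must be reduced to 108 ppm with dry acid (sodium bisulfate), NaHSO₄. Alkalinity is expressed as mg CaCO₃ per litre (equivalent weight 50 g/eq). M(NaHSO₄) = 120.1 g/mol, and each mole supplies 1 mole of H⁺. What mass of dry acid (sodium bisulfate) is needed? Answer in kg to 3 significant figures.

15.5 kg

Alkalinity to neutralize: (148 − 108) = 40 mg/L as CaCO₃ × 161,000 L = 6440 g as CaCO₃.
Equivalents of H⁺ required: 6440 ÷ 50 g/eq = 128.8 eq = 128.8 mol NaHSO₄.
Mass of NaHSO₄: 128.8 × 120.1 = 15,470 g.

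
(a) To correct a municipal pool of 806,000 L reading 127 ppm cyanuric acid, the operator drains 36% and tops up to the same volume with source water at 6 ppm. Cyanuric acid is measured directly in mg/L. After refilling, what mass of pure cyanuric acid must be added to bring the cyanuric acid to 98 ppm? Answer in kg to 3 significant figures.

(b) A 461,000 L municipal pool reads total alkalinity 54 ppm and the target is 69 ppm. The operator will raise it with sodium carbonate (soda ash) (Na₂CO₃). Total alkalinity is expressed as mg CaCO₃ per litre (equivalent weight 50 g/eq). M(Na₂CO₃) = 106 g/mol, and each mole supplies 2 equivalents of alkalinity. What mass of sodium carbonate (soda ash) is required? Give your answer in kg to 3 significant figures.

(a) 11.7 kg; (b) 7.33 kg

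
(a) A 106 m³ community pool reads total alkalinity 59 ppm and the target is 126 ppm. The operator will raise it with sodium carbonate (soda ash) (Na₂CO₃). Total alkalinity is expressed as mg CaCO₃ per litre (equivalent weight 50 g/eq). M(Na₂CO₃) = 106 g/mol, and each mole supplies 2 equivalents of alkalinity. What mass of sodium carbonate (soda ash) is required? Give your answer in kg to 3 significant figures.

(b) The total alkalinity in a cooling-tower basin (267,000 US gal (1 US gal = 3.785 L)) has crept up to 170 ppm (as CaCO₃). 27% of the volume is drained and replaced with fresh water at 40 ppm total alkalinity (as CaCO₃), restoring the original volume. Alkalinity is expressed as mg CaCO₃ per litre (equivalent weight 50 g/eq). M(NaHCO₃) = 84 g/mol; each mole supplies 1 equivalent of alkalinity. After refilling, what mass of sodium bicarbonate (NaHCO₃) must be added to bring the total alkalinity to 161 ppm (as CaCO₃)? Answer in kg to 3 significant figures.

(a) Volume: 106 m³ = 106,000 L.
(a) Alkalinity to add: (126 − 59) = 67 mg/L as CaCO₃ × 106,000 L = 7102 g as CaCO₃.
(a) Equivalents: 7102 g ÷ 50 g/eq = 142 eq.
(a) Each mole of Na₂CO₃ supplies 2 eq, so 142 / 2 = 71.02 mol.
(a) Mass: 71.02 mol × 106 g/mol = 7528 g.

(b) Volume: 267,000 US gal × 3.785 L/gal = 1,010,595 L.
(b) After draining 27% and refilling: 170 × 0.73 + 40 × 0.27 = 134.9 ppm.
(b) Deficit to target: 161 − 134.9 = 26.1 mg/L.
(b) As CaCO₃: 26.1 mg/L × 1,010,595 L = 26,380 g; ÷ 50 g/eq ÷ 1 = 527.5 mol NaHCO₃.
(b) Mass: 527.5 × 84 = 44,310 g.

(a) 7.53 kg; (b) 44.3 kg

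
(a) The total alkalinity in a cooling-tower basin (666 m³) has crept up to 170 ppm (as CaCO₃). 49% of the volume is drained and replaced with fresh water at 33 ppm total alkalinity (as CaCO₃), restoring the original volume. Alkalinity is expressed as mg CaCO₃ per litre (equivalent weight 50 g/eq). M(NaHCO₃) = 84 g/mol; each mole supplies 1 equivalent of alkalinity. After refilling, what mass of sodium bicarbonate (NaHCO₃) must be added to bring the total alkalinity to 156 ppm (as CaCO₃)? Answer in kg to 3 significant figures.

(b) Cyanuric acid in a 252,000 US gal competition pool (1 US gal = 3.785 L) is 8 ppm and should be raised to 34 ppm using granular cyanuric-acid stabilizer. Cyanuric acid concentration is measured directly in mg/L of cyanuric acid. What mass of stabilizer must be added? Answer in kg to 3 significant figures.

(a) 59.4 kg; (b) 24.8 kg

(a) Volume: 666 m³ = 666,000 L.
(a) After draining 49% and refilling: 170 × 0.51 + 33 × 0.49 = 102.87 ppm.
(a) Deficit to target: 156 − 102.87 = 53.13 mg/L.
(a) As CaCO₃: 53.13 mg/L × 666,000 L = 35,380 g; ÷ 50 g/eq ÷ 1 = 707.7 mol NaHCO₃.
(a) Mass: 707.7 × 84 = 59,450 g.

(b) Volume: 252,000 US gal × 3.785 L/gal = 953,820 L.
(b) CYA to add: (34 − 8) = 26 mg/L × 953,820 L = 24,800 g cyanuric acid.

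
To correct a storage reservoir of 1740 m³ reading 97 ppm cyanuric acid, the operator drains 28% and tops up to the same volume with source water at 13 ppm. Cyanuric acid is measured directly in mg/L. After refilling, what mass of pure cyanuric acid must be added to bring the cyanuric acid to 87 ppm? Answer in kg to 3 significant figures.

Volume: 1740 m³ = 1,740,000 L.
After draining 28% and refilling: 97 × 0.72 + 13 × 0.28 = 73.48 ppm.
Deficit to target: 87 − 73.48 = 13.52 mg/L.
Mass: 13.52 mg/L × 1,740,000 L = 23,520 g cyanuric acid.

23.5 kg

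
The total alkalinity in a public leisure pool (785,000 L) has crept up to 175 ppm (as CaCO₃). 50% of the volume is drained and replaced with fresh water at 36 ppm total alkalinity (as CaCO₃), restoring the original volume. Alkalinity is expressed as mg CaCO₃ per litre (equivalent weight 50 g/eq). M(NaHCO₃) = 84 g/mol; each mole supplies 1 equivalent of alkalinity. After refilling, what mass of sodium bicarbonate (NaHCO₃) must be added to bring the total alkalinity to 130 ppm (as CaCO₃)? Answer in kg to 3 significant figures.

32.3 kg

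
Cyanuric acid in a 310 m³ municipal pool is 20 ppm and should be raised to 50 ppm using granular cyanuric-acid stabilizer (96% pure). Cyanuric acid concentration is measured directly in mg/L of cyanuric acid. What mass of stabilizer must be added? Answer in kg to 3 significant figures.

9.69 kg

Volume: 310 m³ = 310,000 L.
CYA to add: (50 − 20) = 30 mg/L × 310,000 L = 9300 g cyanuric acid.
At 96% purity: 9300 / 0.96 = 9688 g product.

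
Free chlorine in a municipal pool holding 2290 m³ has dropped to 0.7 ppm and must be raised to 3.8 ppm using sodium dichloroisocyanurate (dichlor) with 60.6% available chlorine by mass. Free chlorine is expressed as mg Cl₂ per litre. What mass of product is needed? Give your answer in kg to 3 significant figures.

Volume: 2290 m³ = 2,290,000 L.
Chlorine deficit: 3.8 − 0.7 = 3.1 ppm = 3.1 mg/L as Cl₂.
Cl₂ equivalent needed: 3.1 mg/L × 2,290,000 L = 7,099,000 mg = 7099 g.
Product at 60.6% available chlorine: 7099 / 0.606 = 11,710 g.

11.7 kg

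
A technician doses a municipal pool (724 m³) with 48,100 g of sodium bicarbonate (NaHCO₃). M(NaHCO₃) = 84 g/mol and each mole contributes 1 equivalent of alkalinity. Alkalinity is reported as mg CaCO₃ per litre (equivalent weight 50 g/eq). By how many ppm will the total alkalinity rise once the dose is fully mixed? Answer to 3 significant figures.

Volume: 724 m³ = 724,000 L.
Moles of NaHCO₃: 48,100 g ÷ 84 g/mol = 572.6 mol → 572.6 eq of alkalinity.
As CaCO₃: 572.6 eq × 50 g/eq = 28,630 g.
Rise: 28,630 g / 724,000 L × 1000 = 39.55 mg/L.

39.5 ppm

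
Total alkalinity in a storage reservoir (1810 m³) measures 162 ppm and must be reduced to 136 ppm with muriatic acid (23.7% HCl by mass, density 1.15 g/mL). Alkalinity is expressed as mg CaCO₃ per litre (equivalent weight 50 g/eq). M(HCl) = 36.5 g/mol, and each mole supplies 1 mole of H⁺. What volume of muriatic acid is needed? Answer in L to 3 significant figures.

Volume: 1810 m³ = 1,810,000 L.
Alkalinity to neutralize: (162 − 136) = 26 mg/L as CaCO₃ × 1,810,000 L = 47,060 g as CaCO₃.
Equivalents of H⁺ required: 47,060 ÷ 50 g/eq = 941.2 eq = 941.2 mol HCl.
Mass of HCl: 941.2 × 36.5 = 34,350 g.
Mass of 23.7% solution: 34,350 / 0.237 = 145,000 g.
Volume: 145,000 g ÷ 1.15 g/mL = 126,000 mL.

126 L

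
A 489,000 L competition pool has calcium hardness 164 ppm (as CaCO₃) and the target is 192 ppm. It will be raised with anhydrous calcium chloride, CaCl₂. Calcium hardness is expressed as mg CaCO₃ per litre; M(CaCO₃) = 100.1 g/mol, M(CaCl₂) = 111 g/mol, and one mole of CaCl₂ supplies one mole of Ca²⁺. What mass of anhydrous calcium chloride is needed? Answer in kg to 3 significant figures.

Hardness to add: (192 − 164) = 28 mg/L as CaCO₃ × 489,000 L = 13,690 g as CaCO₃.
Moles of Ca²⁺ (1 mol Ca²⁺ ≡ 1 mol CaCO₃): 13,690 / 100.1 g/mol = 136.8 mol.
Mass of CaCl₂: 136.8 × 111 = 15,180 g.

15.2 kg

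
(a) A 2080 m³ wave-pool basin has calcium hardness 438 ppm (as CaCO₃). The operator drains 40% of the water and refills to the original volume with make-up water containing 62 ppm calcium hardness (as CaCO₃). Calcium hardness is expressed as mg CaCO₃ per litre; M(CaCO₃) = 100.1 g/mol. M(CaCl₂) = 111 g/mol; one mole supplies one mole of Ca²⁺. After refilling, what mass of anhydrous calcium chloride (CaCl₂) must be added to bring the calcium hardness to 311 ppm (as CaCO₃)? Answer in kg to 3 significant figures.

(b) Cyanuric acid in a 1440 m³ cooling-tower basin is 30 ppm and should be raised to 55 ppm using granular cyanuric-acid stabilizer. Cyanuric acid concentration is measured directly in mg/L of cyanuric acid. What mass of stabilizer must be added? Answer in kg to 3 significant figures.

(a) 54.0 kg; (b) 36.0 kg

(a) Volume: 2080 m³ = 2,080,000 L.
(a) After draining 40% and refilling: 438 × 0.60 + 62 × 0.40 = 287.6 ppm.
(a) Deficit to target: 311 − 287.6 = 23.4 mg/L.
(a) As CaCO₃: 23.4 mg/L × 2,080,000 L = 48,670 g; ÷ 100.1 = 486.2 mol Ca²⁺.
(a) Mass: 486.2 × 111 = 53,970 g.

(b) Volume: 1440 m³ = 1,440,000 L.
(b) CYA to add: (55 − 30) = 25 mg/L × 1,440,000 L = 36,000 g cyanuric acid.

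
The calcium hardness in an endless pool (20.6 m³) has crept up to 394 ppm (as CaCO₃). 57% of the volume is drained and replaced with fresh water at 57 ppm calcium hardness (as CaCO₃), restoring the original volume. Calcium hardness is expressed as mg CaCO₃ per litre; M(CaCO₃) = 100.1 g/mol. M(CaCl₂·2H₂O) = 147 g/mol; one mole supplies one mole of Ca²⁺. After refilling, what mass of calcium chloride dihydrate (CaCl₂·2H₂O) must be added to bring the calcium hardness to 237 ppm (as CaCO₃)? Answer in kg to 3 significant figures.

1.06 kg

Volume: 20.6 m³ = 20,600 L.
After draining 57% and refilling: 394 × 0.43 + 57 × 0.57 = 201.91 ppm.
Deficit to target: 237 − 201.91 = 35.09 mg/L.
As CaCO₃: 35.09 mg/L × 20,600 L = 722.9 g; ÷ 100.1 = 7.221 mol Ca²⁺.
Mass: 7.221 × 147 = 1062 g.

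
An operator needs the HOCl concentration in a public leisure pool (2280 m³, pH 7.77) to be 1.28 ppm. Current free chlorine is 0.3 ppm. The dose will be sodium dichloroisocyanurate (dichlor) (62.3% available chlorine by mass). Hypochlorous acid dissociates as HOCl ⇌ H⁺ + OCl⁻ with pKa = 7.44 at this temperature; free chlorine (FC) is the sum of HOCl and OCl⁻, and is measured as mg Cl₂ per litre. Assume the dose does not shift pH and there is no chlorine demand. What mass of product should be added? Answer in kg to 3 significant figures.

Volume: 2280 m³ = 2,280,000 L.
[OCl⁻]/[HOCl] = 10^(pH − pKa) = 10^(7.77 − 7.44) = 2.138; fraction as HOCl = 1/(1 + 2.138) = 0.3187.
Free chlorine required for 1.28 ppm HOCl: 1.28 / 0.3187 = 4.017 ppm.
FC to add: 4.017 − 0.3 = 3.717 mg/L as Cl₂.
Cl₂ equivalent: 3.717 mg/L × 2,280,000 L = 8474 g.
Product at 62.3% available Cl: 8474 / 0.623 = 13,600 g.

13.6 kg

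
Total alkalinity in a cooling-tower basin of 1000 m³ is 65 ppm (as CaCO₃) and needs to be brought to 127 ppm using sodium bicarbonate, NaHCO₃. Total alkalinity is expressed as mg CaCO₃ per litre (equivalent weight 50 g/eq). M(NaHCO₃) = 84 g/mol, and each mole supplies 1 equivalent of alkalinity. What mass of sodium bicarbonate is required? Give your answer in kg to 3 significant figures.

Volume: 1000 m³ = 1,000,000 L.
Alkalinity to add: (127 − 65) = 62 mg/L as CaCO₃ × 1,000,000 L = 62,000 g as CaCO₃.
Equivalents: 62,000 g ÷ 50 g/eq = 1240 eq.
NaHCO₃ supplies 1 eq per mole → 1240 mol.
Mass: 1240 mol × 84 g/mol = 104,200 g.

104 kg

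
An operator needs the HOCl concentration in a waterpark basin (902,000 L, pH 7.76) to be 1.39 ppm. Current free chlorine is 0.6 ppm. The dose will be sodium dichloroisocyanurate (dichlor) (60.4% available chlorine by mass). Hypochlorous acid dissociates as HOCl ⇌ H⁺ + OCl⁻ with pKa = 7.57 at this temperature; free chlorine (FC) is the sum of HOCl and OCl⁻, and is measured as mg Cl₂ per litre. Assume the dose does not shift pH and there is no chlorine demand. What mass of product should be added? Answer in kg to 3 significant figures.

[OCl⁻]/[HOCl] = 10^(pH − pKa) = 10^(7.76 − 7.57) = 1.549; fraction as HOCl = 1/(1 + 1.549) = 0.3923.
Free chlorine required for 1.39 ppm HOCl: 1.39 / 0.3923 = 3.543 ppm.
FC to add: 3.543 − 0.6 = 2.943 mg/L as Cl₂.
Cl₂ equivalent: 2.943 mg/L × 902,000 L = 2654 g.
Product at 60.4% available Cl: 2654 / 0.604 = 4395 g.

4.39 kg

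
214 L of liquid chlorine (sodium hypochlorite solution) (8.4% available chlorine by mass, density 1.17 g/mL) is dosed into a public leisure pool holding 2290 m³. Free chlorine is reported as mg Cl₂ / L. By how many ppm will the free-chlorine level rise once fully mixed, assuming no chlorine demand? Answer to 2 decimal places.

9.18 ppm

Volume: 2290 m³ = 2,290,000 L.
Mass of solution: 214 L × 1000 mL/L × 1.17 g/mL = 250,400 g.
Available chlorine delivered: 250,400 g × 0.084 = 21,030 g as Cl₂.
Concentration rise: 21,030 g / 2,290,000 L = 9.184 mg/L = 9.18 ppm.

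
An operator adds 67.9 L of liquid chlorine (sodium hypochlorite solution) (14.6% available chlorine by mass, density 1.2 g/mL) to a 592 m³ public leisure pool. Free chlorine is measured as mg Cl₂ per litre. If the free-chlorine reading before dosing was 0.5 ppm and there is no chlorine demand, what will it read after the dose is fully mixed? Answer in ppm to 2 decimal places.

20.59 ppm

Volume: 592 m³ = 592,000 L.
Mass of solution: 67.9 L × 1000 mL/L × 1.2 g/mL = 81,480 g.
Available chlorine delivered: 81,480 g × 0.146 = 11,900 g as Cl₂.
Concentration rise: 11,900 g / 592,000 L = 20.09 mg/L = 20.09 ppm.
Final FC: 0.5 + 20.09 = 20.59 ppm.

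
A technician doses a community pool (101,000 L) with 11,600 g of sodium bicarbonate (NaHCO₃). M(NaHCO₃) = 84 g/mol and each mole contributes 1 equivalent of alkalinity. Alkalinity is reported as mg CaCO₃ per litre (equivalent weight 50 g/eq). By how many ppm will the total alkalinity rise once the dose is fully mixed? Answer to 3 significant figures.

Moles of NaHCO₃: 11,600 g ÷ 84 g/mol = 138.1 mol → 138.1 eq of alkalinity.
As CaCO₃: 138.1 eq × 50 g/eq = 6905 g.
Rise: 6905 g / 101,000 L × 1000 = 68.36 mg/L.

68.4 ppm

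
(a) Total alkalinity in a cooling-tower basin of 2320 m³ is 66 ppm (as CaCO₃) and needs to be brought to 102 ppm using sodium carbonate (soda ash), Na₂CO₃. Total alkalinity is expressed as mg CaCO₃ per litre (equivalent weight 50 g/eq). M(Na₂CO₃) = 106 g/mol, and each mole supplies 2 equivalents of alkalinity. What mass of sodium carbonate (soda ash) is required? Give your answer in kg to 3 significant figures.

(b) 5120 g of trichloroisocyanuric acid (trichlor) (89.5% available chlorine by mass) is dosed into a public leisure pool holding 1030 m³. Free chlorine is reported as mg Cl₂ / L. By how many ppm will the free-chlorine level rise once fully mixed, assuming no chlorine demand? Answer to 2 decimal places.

(a) Volume: 2320 m³ = 2,320,000 L.
(a) Alkalinity to add: (102 − 66) = 36 mg/L as CaCO₃ × 2,320,000 L = 83,520 g as CaCO₃.
(a) Equivalents: 83,520 g ÷ 50 g/eq = 1670 eq.
(a) Each mole of Na₂CO₃ supplies 2 eq, so 1670 / 2 = 835.2 mol.
(a) Mass: 835.2 mol × 106 g/mol = 88,530 g.

(b) Volume: 1030 m³ = 1,030,000 L.
(b) Available chlorine delivered: 5120 g × 0.895 = 4582 g as Cl₂.
(b) Concentration rise: 4582 g / 1,030,000 L = 4.449 mg/L = 4.45 ppm.

(a) 88.5 kg; (b) 4.45 ppm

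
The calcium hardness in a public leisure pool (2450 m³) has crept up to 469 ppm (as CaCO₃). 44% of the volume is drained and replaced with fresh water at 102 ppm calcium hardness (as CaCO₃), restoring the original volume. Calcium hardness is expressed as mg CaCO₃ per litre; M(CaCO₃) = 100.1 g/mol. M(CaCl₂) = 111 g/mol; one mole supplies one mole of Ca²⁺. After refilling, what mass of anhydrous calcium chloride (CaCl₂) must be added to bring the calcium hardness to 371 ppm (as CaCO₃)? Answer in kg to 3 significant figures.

172 kg

Volume: 2450 m³ = 2,450,000 L.
After draining 44% and refilling: 469 × 0.56 + 102 × 0.44 = 307.52 ppm.
Deficit to target: 371 − 307.52 = 63.48 mg/L.
As CaCO₃: 63.48 mg/L × 2,450,000 L = 155,500 g; ÷ 100.1 = 1554 mol Ca²⁺.
Mass: 1554 × 111 = 172,500 g.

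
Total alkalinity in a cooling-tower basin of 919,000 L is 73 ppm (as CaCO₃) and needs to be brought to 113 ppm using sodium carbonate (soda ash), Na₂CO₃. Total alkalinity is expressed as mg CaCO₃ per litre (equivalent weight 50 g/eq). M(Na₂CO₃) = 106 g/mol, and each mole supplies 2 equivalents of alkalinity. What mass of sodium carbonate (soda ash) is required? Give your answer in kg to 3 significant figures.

39.0 kg

Alkalinity to add: (113 − 73) = 40 mg/L as CaCO₃ × 919,000 L = 36,760 g as CaCO₃.
Equivalents: 36,760 g ÷ 50 g/eq = 735.2 eq.
Each mole of Na₂CO₃ supplies 2 eq, so 735.2 / 2 = 367.6 mol.
Mass: 367.6 mol × 106 g/mol = 38,970 g.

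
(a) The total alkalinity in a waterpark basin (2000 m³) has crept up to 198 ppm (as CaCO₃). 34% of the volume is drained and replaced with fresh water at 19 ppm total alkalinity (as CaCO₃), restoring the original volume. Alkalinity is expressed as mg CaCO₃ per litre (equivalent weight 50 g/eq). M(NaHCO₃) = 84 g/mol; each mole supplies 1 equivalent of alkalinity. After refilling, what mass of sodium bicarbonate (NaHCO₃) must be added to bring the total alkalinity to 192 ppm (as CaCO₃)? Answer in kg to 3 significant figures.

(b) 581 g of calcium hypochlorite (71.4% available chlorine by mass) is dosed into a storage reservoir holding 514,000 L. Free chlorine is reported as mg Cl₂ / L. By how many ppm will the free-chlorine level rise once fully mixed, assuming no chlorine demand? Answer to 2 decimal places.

(a) Volume: 2000 m³ = 2,000,000 L.
(a) After draining 34% and refilling: 198 × 0.66 + 19 × 0.34 = 137.14 ppm.
(a) Deficit to target: 192 − 137.14 = 54.86 mg/L.
(a) As CaCO₃: 54.86 mg/L × 2,000,000 L = 109,700 g; ÷ 50 g/eq ÷ 1 = 2194 mol NaHCO₃.
(a) Mass: 2194 × 84 = 184,300 g.

(b) Available chlorine delivered: 581 g × 0.714 = 414.8 g as Cl₂.
(b) Concentration rise: 414.8 g / 514,000 L = 0.8071 mg/L = 0.81 ppm.

(a) 184 kg; (b) 0.81 ppm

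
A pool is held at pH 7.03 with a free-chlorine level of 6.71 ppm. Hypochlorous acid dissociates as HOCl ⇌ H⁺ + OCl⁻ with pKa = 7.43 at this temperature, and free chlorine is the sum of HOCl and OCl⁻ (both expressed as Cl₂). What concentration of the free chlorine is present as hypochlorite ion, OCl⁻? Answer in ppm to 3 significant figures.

[OCl⁻]/[HOCl] = 10^(pH − pKa) = 10^(7.03 − 7.43) = 10^-0.40 = 0.3981.
Fraction as HOCl = 1 / (1 + 0.3981) = 0.7153.
OCl⁻ = (1 − 0.7153) × 6.71 ppm = 1.911 ppm.

1.91 ppm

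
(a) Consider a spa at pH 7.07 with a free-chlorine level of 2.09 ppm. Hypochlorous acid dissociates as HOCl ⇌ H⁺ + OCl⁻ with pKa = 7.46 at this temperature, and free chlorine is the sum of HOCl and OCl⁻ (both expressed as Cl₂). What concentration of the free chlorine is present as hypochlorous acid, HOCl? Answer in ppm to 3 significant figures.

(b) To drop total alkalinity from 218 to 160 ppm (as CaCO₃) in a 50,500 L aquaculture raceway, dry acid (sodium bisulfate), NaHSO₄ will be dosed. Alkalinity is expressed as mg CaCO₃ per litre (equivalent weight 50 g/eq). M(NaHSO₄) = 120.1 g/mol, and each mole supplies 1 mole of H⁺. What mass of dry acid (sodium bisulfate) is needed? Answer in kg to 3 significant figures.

(a) [OCl⁻]/[HOCl] = 10^(pH − pKa) = 10^(7.07 − 7.46) = 10^-0.39 = 0.4074.
(a) Fraction as HOCl = 1 / (1 + 0.4074) = 0.7105.
(a) HOCl = 0.7105 × 2.09 ppm = 1.485 ppm.

(b) Alkalinity to neutralize: (218 − 160) = 58 mg/L as CaCO₃ × 50,500 L = 2929 g as CaCO₃.
(b) Equivalents of H⁺ required: 2929 ÷ 50 g/eq = 58.58 eq = 58.58 mol NaHSO₄.
(b) Mass of NaHSO₄: 58.58 × 120.1 = 7035 g.

(a) 1.49 ppm; (b) 7.04 kg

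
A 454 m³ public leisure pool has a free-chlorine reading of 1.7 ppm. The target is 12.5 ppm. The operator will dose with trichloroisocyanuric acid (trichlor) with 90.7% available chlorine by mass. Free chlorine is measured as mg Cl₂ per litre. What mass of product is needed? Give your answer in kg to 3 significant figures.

Volume: 454 m³ = 454,000 L.
Chlorine deficit: 12.5 − 1.7 = 10.8 ppm = 10.8 mg/L as Cl₂.
Cl₂ equivalent needed: 10.8 mg/L × 454,000 L = 4,903,000 mg = 4903 g.
Product at 90.7% available chlorine: 4903 / 0.907 = 5406 g.

5.41 kg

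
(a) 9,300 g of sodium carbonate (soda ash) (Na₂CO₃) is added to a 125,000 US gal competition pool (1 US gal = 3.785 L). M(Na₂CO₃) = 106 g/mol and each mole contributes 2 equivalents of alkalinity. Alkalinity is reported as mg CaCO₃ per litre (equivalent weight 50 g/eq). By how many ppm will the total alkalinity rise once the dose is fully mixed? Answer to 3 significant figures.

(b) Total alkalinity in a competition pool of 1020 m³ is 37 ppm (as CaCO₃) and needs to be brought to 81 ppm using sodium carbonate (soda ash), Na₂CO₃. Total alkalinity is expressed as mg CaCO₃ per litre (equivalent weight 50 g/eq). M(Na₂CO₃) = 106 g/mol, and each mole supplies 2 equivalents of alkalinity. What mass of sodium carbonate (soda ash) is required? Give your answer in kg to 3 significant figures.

(a) Volume: 125,000 US gal × 3.785 L/gal = 473,125 L.
(a) Moles of Na₂CO₃: 9,300 g ÷ 106 g/mol = 87.74 mol → 175.5 eq of alkalinity.
(a) As CaCO₃: 175.5 eq × 50 g/eq = 8774 g.
(a) Rise: 8774 g / 473,125 L × 1000 = 18.54 mg/L.

(b) Volume: 1020 m³ = 1,020,000 L.
(b) Alkalinity to add: (81 − 37) = 44 mg/L as CaCO₃ × 1,020,000 L = 44,880 g as CaCO₃.
(b) Equivalents: 44,880 g ÷ 50 g/eq = 897.6 eq.
(b) Each mole of Na₂CO₃ supplies 2 eq, so 897.6 / 2 = 448.8 mol.
(b) Mass: 448.8 mol × 106 g/mol = 47,570 g.

(a) 18.5 ppm; (b) 47.6 kg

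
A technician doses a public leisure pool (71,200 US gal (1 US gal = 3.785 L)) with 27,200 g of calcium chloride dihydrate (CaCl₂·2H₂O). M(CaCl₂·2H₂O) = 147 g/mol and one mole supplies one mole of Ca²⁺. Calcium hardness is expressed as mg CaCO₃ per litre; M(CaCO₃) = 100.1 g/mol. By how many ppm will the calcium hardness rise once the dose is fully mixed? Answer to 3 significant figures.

68.7 ppm

Volume: 71,200 US gal × 3.785 L/gal = 269,492 L.
Moles of Ca²⁺: 27,200 g ÷ 147 g/mol = 185 mol.
As CaCO₃: 185 mol × 100.1 g/mol = 18,520 g.
Rise: 18,520 g / 269,492 L × 1000 = 68.73 mg/L.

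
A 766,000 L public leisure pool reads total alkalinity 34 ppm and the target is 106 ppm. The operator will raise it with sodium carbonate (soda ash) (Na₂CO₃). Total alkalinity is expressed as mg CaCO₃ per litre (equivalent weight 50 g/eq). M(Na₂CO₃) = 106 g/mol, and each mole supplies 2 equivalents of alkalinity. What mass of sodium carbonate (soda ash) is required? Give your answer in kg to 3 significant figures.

Alkalinity to add: (106 − 34) = 72 mg/L as CaCO₃ × 766,000 L = 55,150 g as CaCO₃.
Equivalents: 55,150 g ÷ 50 g/eq = 1103 eq.
Each mole of Na₂CO₃ supplies 2 eq, so 1103 / 2 = 551.5 mol.
Mass: 551.5 mol × 106 g/mol = 58,460 g.

58.5 kg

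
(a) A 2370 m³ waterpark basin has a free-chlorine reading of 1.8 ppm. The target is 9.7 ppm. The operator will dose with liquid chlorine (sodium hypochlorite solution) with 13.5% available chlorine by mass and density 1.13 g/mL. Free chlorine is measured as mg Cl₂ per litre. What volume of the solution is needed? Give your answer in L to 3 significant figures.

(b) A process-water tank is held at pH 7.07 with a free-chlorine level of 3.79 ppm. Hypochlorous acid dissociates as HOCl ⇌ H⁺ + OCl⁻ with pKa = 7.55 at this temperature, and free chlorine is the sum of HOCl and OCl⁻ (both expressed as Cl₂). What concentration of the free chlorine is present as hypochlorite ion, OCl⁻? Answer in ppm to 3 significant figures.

(a) Volume: 2370 m³ = 2,370,000 L.
(a) Chlorine deficit: 9.7 − 1.8 = 7.9 ppm = 7.9 mg/L as Cl₂.
(a) Cl₂ equivalent needed: 7.9 mg/L × 2,370,000 L = 18,720,000 mg = 18,720 g.
(a) Product at 13.5% available chlorine: 18,720 / 0.135 = 138,700 g.
(a) Volume at density 1.13 g/mL: 138,700 g ÷ 1.13 g/mL = 122,700 mL.

(b) [OCl⁻]/[HOCl] = 10^(pH − pKa) = 10^(7.07 − 7.55) = 10^-0.48 = 0.3311.
(b) Fraction as HOCl = 1 / (1 + 0.3311) = 0.7512.
(b) OCl⁻ = (1 − 0.7512) × 3.79 ppm = 0.9428 ppm.

(a) 123 L; (b) 0.943 ppm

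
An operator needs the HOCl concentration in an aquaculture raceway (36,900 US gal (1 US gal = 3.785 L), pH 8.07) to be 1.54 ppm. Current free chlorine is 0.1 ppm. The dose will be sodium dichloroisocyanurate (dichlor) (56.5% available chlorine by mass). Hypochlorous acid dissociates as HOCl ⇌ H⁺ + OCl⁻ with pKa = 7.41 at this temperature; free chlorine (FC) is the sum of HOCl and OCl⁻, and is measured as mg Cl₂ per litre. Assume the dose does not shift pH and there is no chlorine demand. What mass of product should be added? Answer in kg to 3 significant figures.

2.10 kg

Volume: 36,900 US gal × 3.785 L/gal = 139,666 L.
[OCl⁻]/[HOCl] = 10^(pH − pKa) = 10^(8.07 − 7.41) = 4.571; fraction as HOCl = 1/(1 + 4.571) = 0.1795.
Free chlorine required for 1.54 ppm HOCl: 1.54 / 0.1795 = 8.579 ppm.
FC to add: 8.579 − 0.1 = 8.479 mg/L as Cl₂.
Cl₂ equivalent: 8.479 mg/L × 139,666 L = 1184 g.
Product at 56.5% available Cl: 1184 / 0.565 = 2096 g.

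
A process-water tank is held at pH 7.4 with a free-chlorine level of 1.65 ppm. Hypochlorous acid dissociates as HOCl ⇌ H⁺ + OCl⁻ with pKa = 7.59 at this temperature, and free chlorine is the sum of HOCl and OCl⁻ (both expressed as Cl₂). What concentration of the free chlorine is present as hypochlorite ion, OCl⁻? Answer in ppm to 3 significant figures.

[OCl⁻]/[HOCl] = 10^(pH − pKa) = 10^(7.4 − 7.59) = 10^-0.19 = 0.6457.
Fraction as HOCl = 1 / (1 + 0.6457) = 0.6077.
OCl⁻ = (1 − 0.6077) × 1.65 ppm = 0.6474 ppm.

0.647 ppm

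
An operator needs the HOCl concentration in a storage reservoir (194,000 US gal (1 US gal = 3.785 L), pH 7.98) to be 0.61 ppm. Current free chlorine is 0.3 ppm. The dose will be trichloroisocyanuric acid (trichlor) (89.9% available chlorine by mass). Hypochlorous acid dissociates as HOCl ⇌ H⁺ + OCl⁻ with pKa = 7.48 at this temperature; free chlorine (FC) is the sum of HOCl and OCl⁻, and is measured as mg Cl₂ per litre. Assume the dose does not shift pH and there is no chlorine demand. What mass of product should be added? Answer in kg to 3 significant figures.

1.83 kg

Volume: 194,000 US gal × 3.785 L/gal = 734,290 L.
[OCl⁻]/[HOCl] = 10^(pH − pKa) = 10^(7.98 − 7.48) = 3.162; fraction as HOCl = 1/(1 + 3.162) = 0.2403.
Free chlorine required for 0.61 ppm HOCl: 0.61 / 0.2403 = 2.539 ppm.
FC to add: 2.539 − 0.3 = 2.239 mg/L as Cl₂.
Cl₂ equivalent: 2.239 mg/L × 734,290 L = 1644 g.
Product at 89.9% available Cl: 1644 / 0.899 = 1829 g.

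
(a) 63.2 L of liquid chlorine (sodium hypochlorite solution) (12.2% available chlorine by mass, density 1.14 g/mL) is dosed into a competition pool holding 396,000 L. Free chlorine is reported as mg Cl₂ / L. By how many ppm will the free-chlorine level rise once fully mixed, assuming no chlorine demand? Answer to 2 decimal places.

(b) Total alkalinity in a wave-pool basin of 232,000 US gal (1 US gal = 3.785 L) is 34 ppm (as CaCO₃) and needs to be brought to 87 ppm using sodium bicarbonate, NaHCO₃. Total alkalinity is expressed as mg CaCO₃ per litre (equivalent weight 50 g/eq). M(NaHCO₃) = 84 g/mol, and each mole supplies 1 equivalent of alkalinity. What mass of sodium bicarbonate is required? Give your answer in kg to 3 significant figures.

(a) 22.20 ppm; (b) 78.2 kg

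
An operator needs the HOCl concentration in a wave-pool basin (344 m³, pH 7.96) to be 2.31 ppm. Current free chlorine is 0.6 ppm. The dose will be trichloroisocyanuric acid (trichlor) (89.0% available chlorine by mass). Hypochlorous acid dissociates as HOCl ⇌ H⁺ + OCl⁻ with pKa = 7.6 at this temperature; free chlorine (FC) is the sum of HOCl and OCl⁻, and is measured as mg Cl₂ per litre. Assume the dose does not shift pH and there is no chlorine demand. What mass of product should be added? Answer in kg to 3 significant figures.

Volume: 344 m³ = 344,000 L.
[OCl⁻]/[HOCl] = 10^(pH − pKa) = 10^(7.96 − 7.6) = 2.291; fraction as HOCl = 1/(1 + 2.291) = 0.3039.
Free chlorine required for 2.31 ppm HOCl: 2.31 / 0.3039 = 7.602 ppm.
FC to add: 7.602 − 0.6 = 7.002 mg/L as Cl₂.
Cl₂ equivalent: 7.002 mg/L × 344,000 L = 2409 g.
Product at 89.0% available Cl: 2409 / 0.89 = 2706 g.

2.71 kg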